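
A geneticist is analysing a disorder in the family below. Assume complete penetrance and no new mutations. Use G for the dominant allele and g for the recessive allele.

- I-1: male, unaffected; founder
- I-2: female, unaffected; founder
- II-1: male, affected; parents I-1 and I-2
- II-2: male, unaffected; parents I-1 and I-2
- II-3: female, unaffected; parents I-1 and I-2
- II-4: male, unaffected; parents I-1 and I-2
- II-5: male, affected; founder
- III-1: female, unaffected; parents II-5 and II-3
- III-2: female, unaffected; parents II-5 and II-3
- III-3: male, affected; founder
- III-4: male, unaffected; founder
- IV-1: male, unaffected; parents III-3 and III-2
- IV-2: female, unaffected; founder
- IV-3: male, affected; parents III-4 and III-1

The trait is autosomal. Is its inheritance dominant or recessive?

recessive

I-1 and I-2 are both unaffected yet have an affected child II-1. Under dominance, an affected child requires at least one affected parent, so the trait cannot be dominant.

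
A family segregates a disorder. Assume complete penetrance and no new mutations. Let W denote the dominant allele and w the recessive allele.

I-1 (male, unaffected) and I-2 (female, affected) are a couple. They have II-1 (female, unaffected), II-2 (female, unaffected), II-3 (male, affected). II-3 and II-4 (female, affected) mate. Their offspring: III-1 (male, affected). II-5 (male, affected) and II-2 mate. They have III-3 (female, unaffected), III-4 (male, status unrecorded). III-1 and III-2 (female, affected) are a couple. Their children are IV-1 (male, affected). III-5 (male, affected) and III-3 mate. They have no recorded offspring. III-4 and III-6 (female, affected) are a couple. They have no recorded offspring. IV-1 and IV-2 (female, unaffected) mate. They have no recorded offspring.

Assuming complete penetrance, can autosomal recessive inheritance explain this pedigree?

A consistent assignment under autosomal recessive exists: I-1 Ww, I-2 ww, II-1 Ww, II-2 Ww, II-3 ww, II-4 ww, II-5 ww, III-1 ww, III-2 ww, III-3 Ww, III-4 Ww, III-5 ww, III-6 ww, IV-1 ww, IV-2 WW.
In this assignment every recorded phenotype matches its genotype and every non-founder's genotype is obtainable from its parents' genotypes, so the pedigree is consistent.

Yes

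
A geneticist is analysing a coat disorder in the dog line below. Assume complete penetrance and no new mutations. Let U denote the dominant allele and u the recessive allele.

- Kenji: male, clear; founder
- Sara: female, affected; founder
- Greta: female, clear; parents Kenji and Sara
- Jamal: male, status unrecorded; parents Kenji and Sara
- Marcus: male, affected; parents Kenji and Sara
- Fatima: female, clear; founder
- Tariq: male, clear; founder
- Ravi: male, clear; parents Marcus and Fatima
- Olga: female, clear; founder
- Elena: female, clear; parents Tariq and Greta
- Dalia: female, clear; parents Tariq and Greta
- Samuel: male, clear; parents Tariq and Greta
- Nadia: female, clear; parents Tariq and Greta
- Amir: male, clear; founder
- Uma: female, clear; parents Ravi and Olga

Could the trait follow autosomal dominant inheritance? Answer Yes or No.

A consistent assignment under autosomal dominant exists: Kenji uu, Sara Uu, Greta uu, Jamal Uu, Marcus Uu, Fatima uu, Tariq uu, Ravi uu, Olga uu, Elena uu, Dalia uu, Samuel uu, Nadia uu, Amir uu, Uma uu.
In this assignment every recorded phenotype matches its genotype and every non-founder's genotype is obtainable from its parents' genotypes, so the pedigree is consistent.

Yes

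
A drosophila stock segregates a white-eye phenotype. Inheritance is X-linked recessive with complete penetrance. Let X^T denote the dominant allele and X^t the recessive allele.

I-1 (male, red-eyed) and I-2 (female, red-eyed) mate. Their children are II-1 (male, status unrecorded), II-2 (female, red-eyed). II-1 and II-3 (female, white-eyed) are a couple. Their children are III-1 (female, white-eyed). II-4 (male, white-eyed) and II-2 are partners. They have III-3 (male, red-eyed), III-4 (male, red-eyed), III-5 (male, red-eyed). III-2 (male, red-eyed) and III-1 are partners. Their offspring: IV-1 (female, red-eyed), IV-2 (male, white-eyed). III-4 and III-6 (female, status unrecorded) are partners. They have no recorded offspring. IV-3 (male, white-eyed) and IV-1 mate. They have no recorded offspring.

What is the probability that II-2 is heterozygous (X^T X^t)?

1/9

I-1 is red-eyed, so I-1 is X^T Y.
I-2 is red-eyed so carries T and passed t to II-1 (X^t Y), so I-2 is X^T X^t.
Their cross gives offspring ratios 1/2 X^T X^T : 1/2 X^T X^t. Conditioning on II-2 being red-eyed, P(X^T X^t) = 1/2 / 1 = 1/2 before taking II-2's own offspring into account.
II-4 is white-eyed, so II-4 is X^t Y.
Now use II-2's offspring. Probability of each recorded status — red-eyed son III-3: 1/2 if II-2 is X^T X^t, 1 if X^T X^T; red-eyed son III-4: 1/2 if II-2 is X^T X^t, 1 if X^T X^T; red-eyed son III-5: 1/2 if II-2 is X^T X^t, 1 if X^T X^T.
Bayes: P(X^T X^t) = 1/2·1/8 / (1/2·1/8 + 1/2·1) = 1/9.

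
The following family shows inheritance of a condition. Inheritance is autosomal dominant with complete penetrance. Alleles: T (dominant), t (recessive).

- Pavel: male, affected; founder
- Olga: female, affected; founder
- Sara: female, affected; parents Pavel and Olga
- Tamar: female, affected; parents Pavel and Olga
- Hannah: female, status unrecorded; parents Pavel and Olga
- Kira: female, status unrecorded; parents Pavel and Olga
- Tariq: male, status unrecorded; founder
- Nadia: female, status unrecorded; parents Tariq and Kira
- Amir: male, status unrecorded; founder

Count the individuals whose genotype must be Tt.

No individual's genotype is forced to Tt by the pedigree, so the count is 0.

0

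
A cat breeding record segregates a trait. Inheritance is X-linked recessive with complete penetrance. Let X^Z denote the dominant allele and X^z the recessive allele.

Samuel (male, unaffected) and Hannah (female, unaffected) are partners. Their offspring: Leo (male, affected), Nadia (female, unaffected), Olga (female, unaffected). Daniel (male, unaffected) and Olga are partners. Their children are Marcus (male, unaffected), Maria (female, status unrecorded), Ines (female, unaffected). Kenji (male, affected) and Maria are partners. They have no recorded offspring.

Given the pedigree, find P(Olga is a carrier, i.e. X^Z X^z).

1/3

Samuel is unaffected, so Samuel is X^Z Y.
Hannah is unaffected so carries Z and passed z to Leo (X^z Y), so Hannah is X^Z X^z.
Their cross gives offspring ratios 1/2 X^Z X^Z : 1/2 X^Z X^z. Conditioning on Olga being unaffected, P(X^Z X^z) = 1/2 / 1 = 1/2 before taking Olga's own offspring into account.
Daniel is unaffected, so Daniel is X^Z Y.
Now use Olga's offspring. Probability of each recorded status — unaffected son Marcus: 1/2 if Olga is X^Z X^z, 1 if X^Z X^Z. (Maria, Ines: equally likely either way, so uninformative.)
Bayes: P(X^Z X^z) = 1/2·1/2 / (1/2·1/2 + 1/2·1) = 1/3.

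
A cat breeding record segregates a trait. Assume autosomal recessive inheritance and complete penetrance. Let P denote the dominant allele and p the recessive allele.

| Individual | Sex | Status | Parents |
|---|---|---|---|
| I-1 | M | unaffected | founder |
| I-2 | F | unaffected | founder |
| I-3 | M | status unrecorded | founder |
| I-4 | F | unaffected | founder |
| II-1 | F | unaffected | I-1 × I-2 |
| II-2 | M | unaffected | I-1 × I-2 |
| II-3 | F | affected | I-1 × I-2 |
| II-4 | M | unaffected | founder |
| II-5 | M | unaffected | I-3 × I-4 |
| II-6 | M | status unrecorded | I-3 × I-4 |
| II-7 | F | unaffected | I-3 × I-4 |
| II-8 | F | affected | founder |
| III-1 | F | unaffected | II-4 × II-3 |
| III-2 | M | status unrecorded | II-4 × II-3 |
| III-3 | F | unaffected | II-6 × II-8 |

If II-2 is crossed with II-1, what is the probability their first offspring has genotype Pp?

4/9

I-1 is unaffected so carries P and passed p to II-3 (pp), so I-1 is Pp.
I-2 is unaffected so carries P and passed p to II-3 (pp), so I-2 is Pp.
II-2 is an unaffected offspring of I-1 (Pp) × I-2 (Pp), whose cross gives 1/4 PP : 1/2 Pp : 1/4 pp; conditioning on being unaffected, II-2 is PP with probability 1/3, Pp with probability 2/3.
II-1 is an unaffected offspring of I-1 (Pp) × I-2 (Pp), whose cross gives 1/4 PP : 1/2 Pp : 1/4 pp; conditioning on being unaffected, II-1 is PP with probability 1/3, Pp with probability 2/3.
Summing over parental genotype combinations, P(offspring has genotype Pp) = 2/9·1/2 + 2/9·1/2 + 4/9·1/2 = 4/9.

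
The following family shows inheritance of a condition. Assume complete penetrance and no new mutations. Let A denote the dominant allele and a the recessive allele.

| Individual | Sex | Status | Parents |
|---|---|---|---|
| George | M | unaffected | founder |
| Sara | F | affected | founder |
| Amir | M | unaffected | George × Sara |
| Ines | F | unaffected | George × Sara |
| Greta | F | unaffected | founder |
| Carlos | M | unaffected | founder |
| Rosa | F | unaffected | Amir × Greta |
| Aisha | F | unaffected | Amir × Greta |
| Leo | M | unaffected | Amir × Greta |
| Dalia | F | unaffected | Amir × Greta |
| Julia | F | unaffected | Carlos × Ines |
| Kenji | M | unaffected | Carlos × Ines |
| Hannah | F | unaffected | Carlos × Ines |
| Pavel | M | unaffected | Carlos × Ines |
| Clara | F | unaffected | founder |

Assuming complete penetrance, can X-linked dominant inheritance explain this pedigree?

A consistent assignment under X-linked dominant exists: George X^a Y, Sara X^A X^a, Amir X^a Y, Ines X^a X^a, Greta X^a X^a, Carlos X^a Y, Rosa X^a X^a, Aisha X^a X^a, Leo X^a Y, Dalia X^a X^a, Julia X^a X^a, Kenji X^a Y, Hannah X^a X^a, Pavel X^a Y, Clara X^a X^a.
In this assignment every recorded phenotype matches its genotype and every non-founder's genotype is obtainable from its parents' genotypes, so the pedigree is consistent.

Yes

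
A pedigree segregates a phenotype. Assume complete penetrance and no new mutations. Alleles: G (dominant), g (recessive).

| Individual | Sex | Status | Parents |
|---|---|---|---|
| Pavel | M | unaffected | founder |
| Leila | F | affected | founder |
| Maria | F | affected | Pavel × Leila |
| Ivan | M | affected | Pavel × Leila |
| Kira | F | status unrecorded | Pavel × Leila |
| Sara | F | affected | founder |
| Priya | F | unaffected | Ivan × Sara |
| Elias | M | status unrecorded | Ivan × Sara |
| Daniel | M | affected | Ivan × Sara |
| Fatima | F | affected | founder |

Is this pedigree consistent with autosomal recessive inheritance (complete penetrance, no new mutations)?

Under autosomal recessive, Priya (unaffected, female) cannot arise from Ivan (affected) × Sara (affected).

No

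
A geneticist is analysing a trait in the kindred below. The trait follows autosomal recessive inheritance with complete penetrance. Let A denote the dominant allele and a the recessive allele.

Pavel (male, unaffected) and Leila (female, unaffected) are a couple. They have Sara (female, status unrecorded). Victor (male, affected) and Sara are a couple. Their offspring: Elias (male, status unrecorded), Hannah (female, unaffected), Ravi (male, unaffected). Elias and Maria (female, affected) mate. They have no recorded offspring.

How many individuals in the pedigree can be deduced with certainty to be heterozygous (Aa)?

2

Obligate heterozygotes: Hannah is unaffected so carries A and received a from Victor (aa), so Hannah is Aa; Ravi is unaffected so carries A and received a from Victor (aa), so Ravi is Aa.
Every other individual is either homozygous by phenotype or has at least one consistent homozygous assignment, so the count is 2.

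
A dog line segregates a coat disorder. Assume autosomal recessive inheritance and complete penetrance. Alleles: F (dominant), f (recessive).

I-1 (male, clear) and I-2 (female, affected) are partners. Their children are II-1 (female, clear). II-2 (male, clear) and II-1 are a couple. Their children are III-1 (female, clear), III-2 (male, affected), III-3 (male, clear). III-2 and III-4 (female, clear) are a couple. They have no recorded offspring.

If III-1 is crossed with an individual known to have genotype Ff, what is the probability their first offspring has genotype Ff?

1/2

II-2 is clear so carries F and passed f to III-2 (ff), so II-2 is Ff.
II-1 is clear so carries F and received f from I-2 (ff), so II-1 is Ff.
III-1 is a clear offspring of II-2 (Ff) × II-1 (Ff), whose cross gives 1/4 FF : 1/2 Ff : 1/4 ff; conditioning on being clear, III-1 is FF with probability 1/3, Ff with probability 2/3.
Summing over parental genotype combinations, P(offspring has genotype Ff) = 1/3·1/2 + 2/3·1/2 = 1/2.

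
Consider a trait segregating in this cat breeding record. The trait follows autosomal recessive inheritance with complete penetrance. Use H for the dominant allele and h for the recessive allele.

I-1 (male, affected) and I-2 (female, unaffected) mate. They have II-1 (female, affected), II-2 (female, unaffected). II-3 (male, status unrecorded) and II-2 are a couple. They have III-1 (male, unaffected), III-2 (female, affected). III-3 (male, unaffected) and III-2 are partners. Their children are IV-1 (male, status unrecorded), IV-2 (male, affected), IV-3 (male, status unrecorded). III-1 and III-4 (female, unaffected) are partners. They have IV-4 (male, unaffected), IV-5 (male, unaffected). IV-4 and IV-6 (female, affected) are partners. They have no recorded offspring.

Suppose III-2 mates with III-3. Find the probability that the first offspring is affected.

III-2 is affected, so III-2 is hh.
III-3 is unaffected so carries H and passed h to IV-2 (hh), so III-3 is Hh.
The cross gives 1/2 Hh : 1/2 hh, so P(offspring is affected) = 1/2.

1/2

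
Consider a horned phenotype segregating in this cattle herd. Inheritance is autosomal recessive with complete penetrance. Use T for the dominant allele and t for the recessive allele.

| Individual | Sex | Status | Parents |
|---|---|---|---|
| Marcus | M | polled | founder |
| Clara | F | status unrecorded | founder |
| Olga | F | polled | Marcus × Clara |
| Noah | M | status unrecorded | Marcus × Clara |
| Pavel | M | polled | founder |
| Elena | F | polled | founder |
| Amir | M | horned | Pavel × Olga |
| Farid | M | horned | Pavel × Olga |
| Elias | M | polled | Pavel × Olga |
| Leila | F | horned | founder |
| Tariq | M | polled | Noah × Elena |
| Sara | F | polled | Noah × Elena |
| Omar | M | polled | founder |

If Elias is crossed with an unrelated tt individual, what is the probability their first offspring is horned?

Pavel is polled so carries T and passed t to Amir (tt), so Pavel is Tt.
Olga is polled so carries T and passed t to Amir (tt), so Olga is Tt.
Elias is a polled offspring of Pavel (Tt) × Olga (Tt), whose cross gives 1/4 TT : 1/2 Tt : 1/4 tt; conditioning on being polled, Elias is TT with probability 1/3, Tt with probability 2/3.
Summing over parental genotype combinations, P(offspring is horned) = 2/3·1/2 = 1/3.

1/3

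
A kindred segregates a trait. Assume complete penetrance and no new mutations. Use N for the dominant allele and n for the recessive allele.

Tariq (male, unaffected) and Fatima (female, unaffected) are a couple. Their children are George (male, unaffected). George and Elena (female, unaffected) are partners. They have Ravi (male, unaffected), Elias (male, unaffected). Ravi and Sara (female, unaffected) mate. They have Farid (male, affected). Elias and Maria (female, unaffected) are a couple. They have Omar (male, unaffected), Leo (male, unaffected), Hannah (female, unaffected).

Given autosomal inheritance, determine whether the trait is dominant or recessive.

recessive

Ravi and Sara are both unaffected yet have an affected child Farid. Under dominance, an affected child requires at least one affected parent, so the trait cannot be dominant.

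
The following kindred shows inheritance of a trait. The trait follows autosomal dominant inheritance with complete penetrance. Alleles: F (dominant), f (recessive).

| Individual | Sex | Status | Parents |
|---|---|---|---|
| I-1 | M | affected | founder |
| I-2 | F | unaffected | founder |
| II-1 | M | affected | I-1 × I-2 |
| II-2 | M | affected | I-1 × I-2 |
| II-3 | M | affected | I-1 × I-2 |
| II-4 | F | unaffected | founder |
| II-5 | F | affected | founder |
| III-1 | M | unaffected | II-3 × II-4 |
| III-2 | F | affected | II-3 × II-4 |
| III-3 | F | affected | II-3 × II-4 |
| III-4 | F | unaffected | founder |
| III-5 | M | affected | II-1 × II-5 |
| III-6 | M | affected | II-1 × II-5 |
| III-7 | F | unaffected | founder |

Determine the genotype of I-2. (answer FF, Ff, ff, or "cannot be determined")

I-2 is unaffected, so I-2 is ff.

ff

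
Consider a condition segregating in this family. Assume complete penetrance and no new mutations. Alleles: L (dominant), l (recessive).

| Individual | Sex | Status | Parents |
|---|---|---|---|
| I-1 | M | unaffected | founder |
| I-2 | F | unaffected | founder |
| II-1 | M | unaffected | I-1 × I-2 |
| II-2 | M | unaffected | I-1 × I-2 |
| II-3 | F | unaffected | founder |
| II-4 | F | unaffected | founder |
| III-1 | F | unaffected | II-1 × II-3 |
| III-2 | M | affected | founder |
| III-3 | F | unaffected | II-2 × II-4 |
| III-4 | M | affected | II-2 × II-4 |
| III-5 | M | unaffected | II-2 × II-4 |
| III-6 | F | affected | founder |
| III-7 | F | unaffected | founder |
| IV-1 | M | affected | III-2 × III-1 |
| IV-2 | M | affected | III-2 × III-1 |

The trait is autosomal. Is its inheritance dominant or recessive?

recessive

II-2 and II-4 are both unaffected yet have an affected child III-4. Under dominance, an affected child requires at least one affected parent, so the trait cannot be dominant.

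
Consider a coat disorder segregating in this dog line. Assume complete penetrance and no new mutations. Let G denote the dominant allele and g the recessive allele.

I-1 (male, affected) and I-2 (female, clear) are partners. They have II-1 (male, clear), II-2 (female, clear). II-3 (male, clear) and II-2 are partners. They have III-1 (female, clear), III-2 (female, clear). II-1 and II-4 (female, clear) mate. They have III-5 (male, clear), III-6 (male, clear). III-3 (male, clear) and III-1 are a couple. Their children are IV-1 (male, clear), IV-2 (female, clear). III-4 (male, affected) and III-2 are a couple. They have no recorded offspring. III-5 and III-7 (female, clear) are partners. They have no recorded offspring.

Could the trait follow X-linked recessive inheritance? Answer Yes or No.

A consistent assignment under X-linked recessive exists: I-1 X^g Y, I-2 X^G X^G, II-1 X^G Y, II-2 X^G X^g, II-3 X^G Y, II-4 X^G X^G, III-1 X^G X^G, III-2 X^G X^G, III-3 X^G Y, III-4 X^g Y, III-5 X^G Y, III-6 X^G Y, III-7 X^G X^G, IV-1 X^G Y, IV-2 X^G X^G.
In this assignment every recorded phenotype matches its genotype and every non-founder's genotype is obtainable from its parents' genotypes, so the pedigree is consistent.

Yes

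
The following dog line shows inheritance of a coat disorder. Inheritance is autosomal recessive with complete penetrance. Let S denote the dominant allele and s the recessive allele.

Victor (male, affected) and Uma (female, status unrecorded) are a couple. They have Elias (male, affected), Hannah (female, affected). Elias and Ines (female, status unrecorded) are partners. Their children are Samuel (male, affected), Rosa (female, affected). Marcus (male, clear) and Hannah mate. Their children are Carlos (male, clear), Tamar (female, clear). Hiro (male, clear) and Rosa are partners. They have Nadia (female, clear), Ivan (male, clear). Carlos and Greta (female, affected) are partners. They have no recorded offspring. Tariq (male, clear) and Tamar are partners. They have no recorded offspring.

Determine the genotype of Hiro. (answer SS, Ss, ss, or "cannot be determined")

Hiro's phenotype allows SS or Ss, and no parent or child forces a single allele at both positions; consistent genotype assignments exist with Hiro as SS or Ss.

cannot be determined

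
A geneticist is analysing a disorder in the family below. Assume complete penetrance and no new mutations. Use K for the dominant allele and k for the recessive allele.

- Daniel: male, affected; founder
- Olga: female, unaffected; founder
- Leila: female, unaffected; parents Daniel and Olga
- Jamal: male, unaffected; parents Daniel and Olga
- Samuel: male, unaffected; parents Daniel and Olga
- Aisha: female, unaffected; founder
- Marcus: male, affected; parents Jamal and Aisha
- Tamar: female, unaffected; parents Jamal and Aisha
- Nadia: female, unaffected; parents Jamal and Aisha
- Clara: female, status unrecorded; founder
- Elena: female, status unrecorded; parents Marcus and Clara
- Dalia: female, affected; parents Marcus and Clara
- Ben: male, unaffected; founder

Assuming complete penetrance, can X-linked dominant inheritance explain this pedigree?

Under X-linked dominant, Leila (unaffected, female) cannot arise from Daniel (affected) × Olga (unaffected).

No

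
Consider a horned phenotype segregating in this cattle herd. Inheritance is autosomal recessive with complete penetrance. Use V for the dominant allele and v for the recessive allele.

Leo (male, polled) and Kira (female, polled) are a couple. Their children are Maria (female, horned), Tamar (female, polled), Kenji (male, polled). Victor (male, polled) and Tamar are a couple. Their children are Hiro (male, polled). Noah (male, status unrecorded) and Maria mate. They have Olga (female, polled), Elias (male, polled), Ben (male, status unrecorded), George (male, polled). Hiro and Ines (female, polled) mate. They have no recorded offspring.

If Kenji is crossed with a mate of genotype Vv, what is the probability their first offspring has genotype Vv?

Leo is polled so carries V and passed v to Maria (vv), so Leo is Vv.
Kira is polled so carries V and passed v to Maria (vv), so Kira is Vv.
Kenji is a polled offspring of Leo (Vv) × Kira (Vv), whose cross gives 1/4 VV : 1/2 Vv : 1/4 vv; conditioning on being polled, Kenji is VV with probability 1/3, Vv with probability 2/3.
Summing over parental genotype combinations, P(offspring has genotype Vv) = 1/3·1/2 + 2/3·1/2 = 1/2.

1/2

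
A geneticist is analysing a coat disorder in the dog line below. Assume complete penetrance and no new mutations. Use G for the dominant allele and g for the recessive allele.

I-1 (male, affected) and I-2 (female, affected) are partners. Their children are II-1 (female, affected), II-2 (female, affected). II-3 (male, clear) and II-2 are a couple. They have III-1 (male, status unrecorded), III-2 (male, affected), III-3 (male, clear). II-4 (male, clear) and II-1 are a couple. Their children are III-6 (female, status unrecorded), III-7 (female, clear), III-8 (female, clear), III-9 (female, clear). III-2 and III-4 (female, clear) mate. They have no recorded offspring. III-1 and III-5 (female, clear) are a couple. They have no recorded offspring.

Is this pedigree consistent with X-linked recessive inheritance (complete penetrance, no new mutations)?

Under X-linked recessive, III-3 (clear, male) cannot arise from II-3 (clear) × II-2 (affected).

No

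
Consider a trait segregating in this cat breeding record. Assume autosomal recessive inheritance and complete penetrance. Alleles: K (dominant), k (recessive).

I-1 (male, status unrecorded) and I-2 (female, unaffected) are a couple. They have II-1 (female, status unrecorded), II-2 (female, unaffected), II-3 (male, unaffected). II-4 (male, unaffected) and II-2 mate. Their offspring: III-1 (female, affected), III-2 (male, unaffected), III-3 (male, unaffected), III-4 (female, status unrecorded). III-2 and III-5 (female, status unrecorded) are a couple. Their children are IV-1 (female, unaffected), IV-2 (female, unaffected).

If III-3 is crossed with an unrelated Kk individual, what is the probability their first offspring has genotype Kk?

II-4 is unaffected so carries K and passed k to III-1 (kk), so II-4 is Kk.
II-2 is unaffected so carries K and passed k to III-1 (kk), so II-2 is Kk.
III-3 is an unaffected offspring of II-4 (Kk) × II-2 (Kk), whose cross gives 1/4 KK : 1/2 Kk : 1/4 kk; conditioning on being unaffected, III-3 is KK with probability 1/3, Kk with probability 2/3.
Summing over parental genotype combinations, P(offspring has genotype Kk) = 1/3·1/2 + 2/3·1/2 = 1/2.

1/2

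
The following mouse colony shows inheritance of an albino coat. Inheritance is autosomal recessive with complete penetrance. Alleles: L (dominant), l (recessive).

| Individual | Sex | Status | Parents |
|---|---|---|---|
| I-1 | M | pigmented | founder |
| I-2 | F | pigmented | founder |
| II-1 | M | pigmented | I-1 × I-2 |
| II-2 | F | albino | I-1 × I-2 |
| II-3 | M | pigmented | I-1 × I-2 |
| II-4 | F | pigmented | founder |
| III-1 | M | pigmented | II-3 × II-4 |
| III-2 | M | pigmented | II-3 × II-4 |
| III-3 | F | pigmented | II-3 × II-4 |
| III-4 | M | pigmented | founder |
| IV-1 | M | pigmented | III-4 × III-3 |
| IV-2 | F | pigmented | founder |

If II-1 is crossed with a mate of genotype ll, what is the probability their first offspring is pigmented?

2/3

I-1 is pigmented so carries L and passed l to II-2 (ll), so I-1 is Ll.
I-2 is pigmented so carries L and passed l to II-2 (ll), so I-2 is Ll.
II-1 is a pigmented offspring of I-1 (Ll) × I-2 (Ll), whose cross gives 1/4 LL : 1/2 Ll : 1/4 ll; conditioning on being pigmented, II-1 is LL with probability 1/3, Ll with probability 2/3.
Summing over parental genotype combinations, P(offspring is pigmented) = 1/3·1 + 2/3·1/2 = 2/3.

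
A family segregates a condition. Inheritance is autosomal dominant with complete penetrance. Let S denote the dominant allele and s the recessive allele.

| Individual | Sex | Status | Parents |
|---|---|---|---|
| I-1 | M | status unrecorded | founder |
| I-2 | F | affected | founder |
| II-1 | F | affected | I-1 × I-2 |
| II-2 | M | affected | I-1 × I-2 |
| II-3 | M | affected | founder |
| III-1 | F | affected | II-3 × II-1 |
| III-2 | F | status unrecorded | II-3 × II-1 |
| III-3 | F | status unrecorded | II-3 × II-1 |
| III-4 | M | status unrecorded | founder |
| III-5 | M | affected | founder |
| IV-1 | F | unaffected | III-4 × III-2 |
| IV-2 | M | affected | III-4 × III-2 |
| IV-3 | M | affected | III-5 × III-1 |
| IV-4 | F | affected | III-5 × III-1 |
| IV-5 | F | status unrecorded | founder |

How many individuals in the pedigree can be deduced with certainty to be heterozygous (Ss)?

No individual's genotype is forced to Ss by the pedigree, so the count is 0.

0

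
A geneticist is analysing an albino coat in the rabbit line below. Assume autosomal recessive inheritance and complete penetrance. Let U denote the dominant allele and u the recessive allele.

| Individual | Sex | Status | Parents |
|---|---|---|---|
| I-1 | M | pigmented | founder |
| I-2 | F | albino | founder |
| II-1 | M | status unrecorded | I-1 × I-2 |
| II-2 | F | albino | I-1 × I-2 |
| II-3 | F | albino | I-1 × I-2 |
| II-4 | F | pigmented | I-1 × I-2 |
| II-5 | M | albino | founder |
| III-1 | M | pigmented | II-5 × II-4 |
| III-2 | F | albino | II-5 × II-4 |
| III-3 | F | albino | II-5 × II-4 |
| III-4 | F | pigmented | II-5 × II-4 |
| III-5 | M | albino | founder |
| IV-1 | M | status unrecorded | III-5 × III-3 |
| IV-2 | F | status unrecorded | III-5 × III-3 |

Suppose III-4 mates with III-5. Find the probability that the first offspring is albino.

1/2

III-4 is pigmented so carries U and received u from II-5 (uu), so III-4 is Uu.
III-5 is albino, so III-5 is uu.
The cross gives 1/2 Uu : 1/2 uu, so P(offspring is albino) = 1/2.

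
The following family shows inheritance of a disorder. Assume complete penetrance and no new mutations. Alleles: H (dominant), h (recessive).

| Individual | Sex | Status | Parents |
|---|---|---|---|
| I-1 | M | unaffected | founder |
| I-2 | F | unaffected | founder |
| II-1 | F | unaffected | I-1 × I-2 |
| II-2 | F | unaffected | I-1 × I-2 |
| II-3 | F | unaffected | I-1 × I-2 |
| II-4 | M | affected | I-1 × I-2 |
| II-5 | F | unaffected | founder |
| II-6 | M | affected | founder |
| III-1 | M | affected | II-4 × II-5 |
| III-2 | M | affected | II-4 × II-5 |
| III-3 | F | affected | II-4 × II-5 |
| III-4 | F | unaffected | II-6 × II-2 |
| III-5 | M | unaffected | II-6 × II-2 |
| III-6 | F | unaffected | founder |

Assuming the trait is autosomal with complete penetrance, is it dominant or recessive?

I-1 and I-2 are both unaffected yet have an affected child II-4. Under dominance, an affected child requires at least one affected parent, so the trait cannot be dominant.

recessive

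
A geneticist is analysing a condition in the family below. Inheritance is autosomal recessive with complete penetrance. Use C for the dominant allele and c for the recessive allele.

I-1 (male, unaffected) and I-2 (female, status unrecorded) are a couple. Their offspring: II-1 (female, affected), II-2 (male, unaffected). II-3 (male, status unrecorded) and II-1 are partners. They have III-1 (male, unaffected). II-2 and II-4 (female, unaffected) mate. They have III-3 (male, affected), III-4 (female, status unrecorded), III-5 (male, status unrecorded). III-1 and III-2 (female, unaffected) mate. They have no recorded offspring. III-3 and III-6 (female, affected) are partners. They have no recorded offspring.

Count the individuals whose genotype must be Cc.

4

Obligate heterozygotes: I-1 is unaffected so carries C and passed c to II-1 (cc), so I-1 is Cc; II-2 is unaffected so carries C and passed c to III-3 (cc), so II-2 is Cc; II-4 is unaffected so carries C and passed c to III-3 (cc), so II-4 is Cc; III-1 is unaffected so carries C and received c from II-1 (cc), so III-1 is Cc.
Every other individual is either homozygous by phenotype or has at least one consistent homozygous assignment, so the count is 4.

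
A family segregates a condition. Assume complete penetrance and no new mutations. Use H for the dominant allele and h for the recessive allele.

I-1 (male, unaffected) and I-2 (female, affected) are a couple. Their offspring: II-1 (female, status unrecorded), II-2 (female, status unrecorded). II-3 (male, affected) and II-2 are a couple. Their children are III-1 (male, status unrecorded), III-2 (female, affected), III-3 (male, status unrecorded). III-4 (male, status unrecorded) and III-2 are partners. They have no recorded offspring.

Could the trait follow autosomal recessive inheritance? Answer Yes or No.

Yes

A consistent assignment under autosomal recessive exists: I-1 HH, I-2 hh, II-1 Hh, II-2 Hh, II-3 hh, III-1 Hh, III-2 hh, III-3 Hh, III-4 HH.
In this assignment every recorded phenotype matches its genotype and every non-founder's genotype is obtainable from its parents' genotypes, so the pedigree is consistent.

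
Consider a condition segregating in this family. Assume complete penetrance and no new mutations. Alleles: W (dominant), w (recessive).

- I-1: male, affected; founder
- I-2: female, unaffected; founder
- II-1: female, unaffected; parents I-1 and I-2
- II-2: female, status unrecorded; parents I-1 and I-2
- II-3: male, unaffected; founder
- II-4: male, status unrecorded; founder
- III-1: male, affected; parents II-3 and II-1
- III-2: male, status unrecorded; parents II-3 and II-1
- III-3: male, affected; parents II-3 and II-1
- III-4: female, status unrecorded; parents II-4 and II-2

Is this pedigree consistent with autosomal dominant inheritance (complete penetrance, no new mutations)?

Under autosomal dominant, III-1 (affected, male) cannot arise from II-3 (unaffected) × II-1 (unaffected).

No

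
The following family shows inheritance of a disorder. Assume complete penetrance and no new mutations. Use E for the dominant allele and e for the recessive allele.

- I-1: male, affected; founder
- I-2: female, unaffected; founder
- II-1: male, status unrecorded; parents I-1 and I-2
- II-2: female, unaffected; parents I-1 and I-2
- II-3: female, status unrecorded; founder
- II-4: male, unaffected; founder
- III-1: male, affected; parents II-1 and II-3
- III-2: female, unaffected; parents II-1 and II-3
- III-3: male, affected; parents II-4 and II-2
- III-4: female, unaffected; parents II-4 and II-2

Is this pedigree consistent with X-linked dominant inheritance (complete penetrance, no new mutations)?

Under X-linked dominant, II-2 (unaffected, female) cannot arise from I-1 (affected) × I-2 (unaffected).

No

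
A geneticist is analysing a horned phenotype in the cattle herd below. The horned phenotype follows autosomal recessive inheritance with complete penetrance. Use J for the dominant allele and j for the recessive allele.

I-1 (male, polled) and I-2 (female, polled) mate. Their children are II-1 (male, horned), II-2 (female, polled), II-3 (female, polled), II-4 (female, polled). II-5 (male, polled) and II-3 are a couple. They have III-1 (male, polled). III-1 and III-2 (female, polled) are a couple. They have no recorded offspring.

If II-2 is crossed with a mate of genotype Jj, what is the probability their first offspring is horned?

I-1 is polled so carries J and passed j to II-1 (jj), so I-1 is Jj.
I-2 is polled so carries J and passed j to II-1 (jj), so I-2 is Jj.
II-2 is a polled offspring of I-1 (Jj) × I-2 (Jj), whose cross gives 1/4 JJ : 1/2 Jj : 1/4 jj; conditioning on being polled, II-2 is JJ with probability 1/3, Jj with probability 2/3.
Summing over parental genotype combinations, P(offspring is horned) = 2/3·1/4 = 1/6.

1/6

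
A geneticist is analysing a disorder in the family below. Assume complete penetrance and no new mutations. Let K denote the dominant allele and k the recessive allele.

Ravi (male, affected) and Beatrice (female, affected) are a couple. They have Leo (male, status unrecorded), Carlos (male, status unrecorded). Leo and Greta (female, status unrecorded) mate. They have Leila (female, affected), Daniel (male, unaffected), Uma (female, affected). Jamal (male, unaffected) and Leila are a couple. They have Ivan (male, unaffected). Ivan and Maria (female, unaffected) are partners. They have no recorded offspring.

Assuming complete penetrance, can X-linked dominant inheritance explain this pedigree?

Yes

A consistent assignment under X-linked dominant exists: Ravi X^K Y, Beatrice X^K X^K, Leo X^K Y, Carlos X^K Y, Greta X^K X^k, Leila X^K X^k, Daniel X^k Y, Uma X^K X^K, Jamal X^k Y, Ivan X^k Y, Maria X^k X^k.
In this assignment every recorded phenotype matches its genotype and every non-founder's genotype is obtainable from its parents' genotypes, so the pedigree is consistent.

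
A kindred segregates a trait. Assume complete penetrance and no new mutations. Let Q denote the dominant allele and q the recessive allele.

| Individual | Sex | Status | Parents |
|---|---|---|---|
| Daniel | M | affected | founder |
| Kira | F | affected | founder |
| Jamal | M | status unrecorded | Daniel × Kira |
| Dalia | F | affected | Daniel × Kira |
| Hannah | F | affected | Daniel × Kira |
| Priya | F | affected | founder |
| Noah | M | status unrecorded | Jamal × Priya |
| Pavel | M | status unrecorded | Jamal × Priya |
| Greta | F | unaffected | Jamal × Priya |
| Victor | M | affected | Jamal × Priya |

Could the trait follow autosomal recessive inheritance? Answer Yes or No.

No

No assignment of genotypes under autosomal recessive satisfies every parent–offspring relationship, so the pedigree is inconsistent.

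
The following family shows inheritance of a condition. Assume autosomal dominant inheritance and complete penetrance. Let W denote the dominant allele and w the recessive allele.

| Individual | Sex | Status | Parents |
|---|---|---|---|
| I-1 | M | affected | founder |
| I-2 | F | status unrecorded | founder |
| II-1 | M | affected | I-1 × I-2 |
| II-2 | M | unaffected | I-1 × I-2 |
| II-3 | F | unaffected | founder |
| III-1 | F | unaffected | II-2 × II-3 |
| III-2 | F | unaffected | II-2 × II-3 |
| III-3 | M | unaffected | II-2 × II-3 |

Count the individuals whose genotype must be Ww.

1

Obligate heterozygotes: I-1 is affected so carries W and passed w to II-2 (ww), so I-1 is Ww.
Every other individual is either homozygous by phenotype or has at least one consistent homozygous assignment, so the count is 1.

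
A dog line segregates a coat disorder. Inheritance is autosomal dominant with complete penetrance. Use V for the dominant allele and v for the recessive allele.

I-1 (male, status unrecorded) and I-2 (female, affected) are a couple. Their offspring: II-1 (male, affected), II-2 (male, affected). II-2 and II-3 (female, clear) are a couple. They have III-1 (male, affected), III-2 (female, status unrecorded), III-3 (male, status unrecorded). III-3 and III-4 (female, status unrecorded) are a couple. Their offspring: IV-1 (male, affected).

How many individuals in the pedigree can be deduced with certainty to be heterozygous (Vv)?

1

Obligate heterozygotes: III-1 is affected so carries V and received v from II-3 (vv), so III-1 is Vv.
Every other individual is either homozygous by phenotype or has at least one consistent homozygous assignment, so the count is 1.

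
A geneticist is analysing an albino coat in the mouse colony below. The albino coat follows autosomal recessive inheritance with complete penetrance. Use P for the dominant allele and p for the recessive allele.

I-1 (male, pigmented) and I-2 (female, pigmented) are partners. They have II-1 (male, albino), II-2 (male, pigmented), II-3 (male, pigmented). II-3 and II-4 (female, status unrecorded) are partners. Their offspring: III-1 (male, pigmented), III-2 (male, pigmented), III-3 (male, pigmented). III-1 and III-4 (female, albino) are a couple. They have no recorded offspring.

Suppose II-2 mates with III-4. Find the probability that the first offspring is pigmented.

2/3

I-1 is pigmented so carries P and passed p to II-1 (pp), so I-1 is Pp.
I-2 is pigmented so carries P and passed p to II-1 (pp), so I-2 is Pp.
II-2 is a pigmented offspring of I-1 (Pp) × I-2 (Pp), whose cross gives 1/4 PP : 1/2 Pp : 1/4 pp; conditioning on being pigmented, II-2 is PP with probability 1/3, Pp with probability 2/3.
III-4 is albino, so III-4 is pp.
Summing over parental genotype combinations, P(offspring is pigmented) = 1/3·1 + 2/3·1/2 = 2/3.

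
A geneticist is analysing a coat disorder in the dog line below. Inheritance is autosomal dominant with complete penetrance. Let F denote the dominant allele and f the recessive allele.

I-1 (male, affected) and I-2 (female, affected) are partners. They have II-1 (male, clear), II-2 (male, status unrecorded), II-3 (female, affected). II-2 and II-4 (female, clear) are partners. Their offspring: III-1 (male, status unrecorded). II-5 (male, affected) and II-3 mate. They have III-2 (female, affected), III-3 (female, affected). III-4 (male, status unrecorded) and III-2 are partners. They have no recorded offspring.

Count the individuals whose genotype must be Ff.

Obligate heterozygotes: I-1 is affected so carries F and passed f to II-1 (ff), so I-1 is Ff; I-2 is affected so carries F and passed f to II-1 (ff), so I-2 is Ff.
Every other individual is either homozygous by phenotype or has at least one consistent homozygous assignment, so the count is 2.

2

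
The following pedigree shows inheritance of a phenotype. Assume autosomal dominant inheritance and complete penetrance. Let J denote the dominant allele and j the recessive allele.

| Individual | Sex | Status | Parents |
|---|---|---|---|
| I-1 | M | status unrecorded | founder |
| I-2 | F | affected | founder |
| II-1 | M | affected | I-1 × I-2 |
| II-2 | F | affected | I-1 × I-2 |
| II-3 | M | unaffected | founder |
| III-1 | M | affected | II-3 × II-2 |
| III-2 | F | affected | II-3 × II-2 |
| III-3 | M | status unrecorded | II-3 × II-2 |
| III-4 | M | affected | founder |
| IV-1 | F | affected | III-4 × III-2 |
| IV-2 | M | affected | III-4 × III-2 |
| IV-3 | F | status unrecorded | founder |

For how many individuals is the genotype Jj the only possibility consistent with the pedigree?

2

Obligate heterozygotes: III-1 is affected so carries J and received j from II-3 (jj), so III-1 is Jj; III-2 is affected so carries J and received j from II-3 (jj), so III-2 is Jj.
Every other individual is either homozygous by phenotype or has at least one consistent homozygous assignment, so the count is 2.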